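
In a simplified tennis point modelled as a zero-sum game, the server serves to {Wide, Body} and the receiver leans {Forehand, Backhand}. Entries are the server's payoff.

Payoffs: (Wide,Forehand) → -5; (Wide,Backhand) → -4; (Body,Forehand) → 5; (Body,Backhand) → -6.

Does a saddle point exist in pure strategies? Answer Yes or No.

Row minima: Wide → -5, Body → -6; maximin = -5.
Column maxima: Forehand → 5, Backhand → -4; minimax = -4.
-5 ≠ -4, so no pure-strategy equilibrium exists.

No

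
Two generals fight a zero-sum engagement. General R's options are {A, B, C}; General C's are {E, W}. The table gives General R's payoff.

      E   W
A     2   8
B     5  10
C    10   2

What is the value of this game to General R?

Row minima: A → 2, B → 5, C → 2; maximin = 5.
Column maxima: E → 10, W → 10; minimax = 10.
5 ≠ 10, so there is no saddle point; optimal play is mixed.
A is strictly dominated by B, so General R never plays it.
On the remaining 2×2 (B, C vs E, W):
Let General R play B with probability p. Expected payoff against E: 5p + 10(1−p) = −5p + 10; against W: 10p + 2(1−p) = 8p + 2.
Setting these equal: −5p + 10 = 8p + 2 ⇒ −13p = -8 ⇒ p = 8/13, and the value is (-5)·(8/13) + 10 = 90/13.
For General C: with q = P(E), equating B's and C's payoffs gives −5q + 10 = 8q + 2 ⇒ q = 8/13.

90/13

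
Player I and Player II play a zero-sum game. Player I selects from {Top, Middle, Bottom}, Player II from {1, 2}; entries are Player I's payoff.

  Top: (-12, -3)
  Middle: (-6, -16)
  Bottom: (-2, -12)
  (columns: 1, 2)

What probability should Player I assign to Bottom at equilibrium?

Row minima: Top → -12, Middle → -16, Bottom → -12; maximin = -12.
Column maxima: 1 → -2, 2 → -3; minimax = -3.
-12 ≠ -3, so there is no saddle point; optimal play is mixed.
Middle is strictly dominated by Bottom, so Player I never plays it.
On the remaining 2×2 (Top, Bottom vs 1, 2):
Let Player I play Top with probability p. Expected payoff against 1: (-12)p + (-2)(1−p) = −10p − 2; against 2: (-3)p + (-12)(1−p) = 9p − 12.
Setting these equal: −10p − 2 = 9p − 12 ⇒ −19p = -10 ⇒ p = 10/19, and the value is (-10)·(10/19) − 2 = -138/19.
For Player II: with q = P(1), equating Top's and Bottom's payoffs gives −9q − 3 = 10q − 12 ⇒ q = 9/19.

9/19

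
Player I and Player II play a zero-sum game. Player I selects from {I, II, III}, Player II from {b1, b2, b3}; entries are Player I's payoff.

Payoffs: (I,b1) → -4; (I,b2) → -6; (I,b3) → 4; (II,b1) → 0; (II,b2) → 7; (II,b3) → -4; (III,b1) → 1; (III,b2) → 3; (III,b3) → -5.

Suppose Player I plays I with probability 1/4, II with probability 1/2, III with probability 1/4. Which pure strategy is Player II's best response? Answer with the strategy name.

b3

If Player II plays b1, Player I's expected payoff is (1/4)·(-4) + (1/2)·0 + (1/4)·1 = -3/4.
If Player II plays b2, Player I's expected payoff is (1/4)·(-6) + (1/2)·7 + (1/4)·3 = 11/4.
If Player II plays b3, Player I's expected payoff is (1/4)·4 + (1/2)·(-4) + (1/4)·(-5) = -9/4.
Player II minimizes Player I's payoff; the smallest is -9/4, so the best response is b3.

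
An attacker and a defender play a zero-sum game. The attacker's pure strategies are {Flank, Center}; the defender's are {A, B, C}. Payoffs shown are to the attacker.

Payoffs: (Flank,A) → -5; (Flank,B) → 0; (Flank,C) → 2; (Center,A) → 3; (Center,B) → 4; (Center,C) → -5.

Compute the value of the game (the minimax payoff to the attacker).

-19/15

Row minima: Flank → -5, Center → -5; maximin = -5.
Column maxima: A → 3, B → 4, C → 2; minimax = 2.
-5 ≠ 2, so there is no saddle point; optimal play is mixed.
B is strictly dominated by A (it gives the attacker strictly more in every row), so the defender never plays it.
On the remaining 2×2 (Flank, Center vs A, C):
Let the attacker play Flank with probability p. Expected payoff against A: (-5)p + 3(1−p) = −8p + 3; against C: 2p + (-5)(1−p) = 7p − 5.
Setting these equal: −8p + 3 = 7p − 5 ⇒ −15p = -8 ⇒ p = 8/15, and the value is (-8)·(8/15) + 3 = -19/15.
For the defender: with q = P(A), equating Flank's and Center's payoffs gives −7q + 2 = 8q − 5 ⇒ q = 7/15.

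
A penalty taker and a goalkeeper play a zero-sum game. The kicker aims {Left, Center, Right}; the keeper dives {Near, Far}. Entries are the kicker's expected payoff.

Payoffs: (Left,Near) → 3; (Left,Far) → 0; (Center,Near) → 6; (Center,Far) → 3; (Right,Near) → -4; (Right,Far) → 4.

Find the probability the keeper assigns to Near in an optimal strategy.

1/11

Row minima: Left → 0, Center → 3, Right → -4; maximin = 3.
Column maxima: Near → 6, Far → 4; minimax = 4.
3 ≠ 4, so there is no saddle point; optimal play is mixed.
Left is strictly dominated by Center, so the kicker never plays it.
On the remaining 2×2 (Center, Right vs Near, Far):
Let the kicker play Center with probability p. Expected payoff against Near: 6p + (-4)(1−p) = 10p − 4; against Far: 3p + 4(1−p) = −p + 4.
Setting these equal: 10p − 4 = −p + 4 ⇒ 11p = 8 ⇒ p = 8/11, and the value is (10)·(8/11) − 4 = 36/11.
For the keeper: with q = P(Near), equating Center's and Right's payoffs gives 3q + 3 = −8q + 4 ⇒ q = 1/11.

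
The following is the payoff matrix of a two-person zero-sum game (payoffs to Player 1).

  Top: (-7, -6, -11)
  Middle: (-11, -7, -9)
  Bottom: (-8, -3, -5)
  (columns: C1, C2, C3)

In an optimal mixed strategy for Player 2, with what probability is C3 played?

Row minima: Top → -11, Middle → -11, Bottom → -8; maximin = -8.
Column maxima: C1 → -7, C2 → -3, C3 → -5; minimax = -7.
-8 ≠ -7, so there is no saddle point; optimal play is mixed.
Middle is strictly dominated by Bottom, so Player 1 never plays it.
C2 is strictly dominated by C1 (it gives Player 1 strictly more in every row), so Player 2 never plays it.
On the remaining 2×2 (Top, Bottom vs C1, C3):
Let Player 1 play Top with probability p. Expected payoff against C1: (-7)p + (-8)(1−p) = p − 8; against C3: (-11)p + (-5)(1−p) = −6p − 5.
Setting these equal: p − 8 = −6p − 5 ⇒ 7p = 3 ⇒ p = 3/7, and the value is (1)·(3/7) − 8 = -53/7.
For Player 2: with q = P(C1), equating Top's and Bottom's payoffs gives 4q − 11 = −3q − 5 ⇒ q = 6/7.

1/7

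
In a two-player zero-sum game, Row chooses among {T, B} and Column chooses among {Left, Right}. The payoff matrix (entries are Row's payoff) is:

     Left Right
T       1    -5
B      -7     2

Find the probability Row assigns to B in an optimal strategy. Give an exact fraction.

2/5

Row minima: T → -5, B → -7; maximin = -5.
Column maxima: Left → 1, Right → 2; minimax = 1.
-5 ≠ 1, so there is no saddle point; optimal play is mixed.
Let Row play T with probability p. Expected payoff against Left: 1p + (-7)(1−p) = 8p − 7; against Right: (-5)p + 2(1−p) = −7p + 2.
Setting these equal: 8p − 7 = −7p + 2 ⇒ 15p = 9 ⇒ p = 3/5, and the value is (8)·(3/5) − 7 = -11/5.
For Column: with q = P(Left), equating T's and B's payoffs gives 6q − 5 = −9q + 2 ⇒ q = 7/15.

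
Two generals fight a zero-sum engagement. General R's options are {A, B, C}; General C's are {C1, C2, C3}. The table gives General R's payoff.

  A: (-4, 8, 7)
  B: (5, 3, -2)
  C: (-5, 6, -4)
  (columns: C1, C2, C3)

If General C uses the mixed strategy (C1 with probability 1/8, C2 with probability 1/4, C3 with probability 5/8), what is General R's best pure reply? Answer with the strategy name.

A

Expected payoff of A: (1/8)·(-4) + (1/4)·8 + (5/8)·7 = 47/8.
Expected payoff of B: (1/8)·5 + (1/4)·3 + (5/8)·(-2) = 1/8.
Expected payoff of C: (1/8)·(-5) + (1/4)·6 + (5/8)·(-4) = -13/8.
The largest is 47/8, so General R's best response is A.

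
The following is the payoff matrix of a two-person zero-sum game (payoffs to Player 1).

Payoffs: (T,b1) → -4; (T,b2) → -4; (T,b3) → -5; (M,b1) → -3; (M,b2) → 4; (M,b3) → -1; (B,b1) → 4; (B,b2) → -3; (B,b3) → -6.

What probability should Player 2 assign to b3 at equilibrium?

Row minima: T → -5, M → -3, B → -6; maximin = -3.
Column maxima: b1 → 4, b2 → 4, b3 → -1; minimax = -1.
-3 ≠ -1, so there is no saddle point; optimal play is mixed.
T is strictly dominated by M, so Player 1 never plays it.
b2 is strictly dominated by b3 (it gives Player 1 strictly more in every row), so Player 2 never plays it.
On the remaining 2×2 (M, B vs b1, b3):
Let Player 1 play M with probability p. Expected payoff against b1: (-3)p + 4(1−p) = −7p + 4; against b3: (-1)p + (-6)(1−p) = 5p − 6.
Setting these equal: −7p + 4 = 5p − 6 ⇒ −12p = -10 ⇒ p = 5/6, and the value is (-7)·(5/6) + 4 = -11/6.
For Player 2: with q = P(b1), equating M's and B's payoffs gives −2q − 1 = 10q − 6 ⇒ q = 5/12.

7/12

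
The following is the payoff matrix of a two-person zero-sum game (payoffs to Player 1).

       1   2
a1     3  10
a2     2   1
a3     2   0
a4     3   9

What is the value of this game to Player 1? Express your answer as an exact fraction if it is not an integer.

Row minima: a1 → 3, a2 → 1, a3 → 0, a4 → 3; maximin = 3.
Column maxima: 1 → 3, 2 → 10; minimax = 3.
Since maximin = minimax = 3, there is a saddle point and the value is 3.

3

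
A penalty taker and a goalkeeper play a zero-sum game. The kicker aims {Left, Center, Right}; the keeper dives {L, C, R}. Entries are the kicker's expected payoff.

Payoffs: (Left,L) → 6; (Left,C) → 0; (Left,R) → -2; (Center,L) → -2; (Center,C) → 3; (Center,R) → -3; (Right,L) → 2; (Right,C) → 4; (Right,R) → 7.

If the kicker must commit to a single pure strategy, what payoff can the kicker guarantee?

Row minima: Left → -2, Center → -3, Right → 2.
The best of these is 2.

2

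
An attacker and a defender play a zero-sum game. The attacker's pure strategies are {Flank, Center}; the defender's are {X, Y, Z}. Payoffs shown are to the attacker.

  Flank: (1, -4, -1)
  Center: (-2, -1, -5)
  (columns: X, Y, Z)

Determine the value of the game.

-19/7

Row minima: Flank → -4, Center → -5; maximin = -4.
Column maxima: X → 1, Y → -1, Z → -1; minimax = -1.
-4 ≠ -1, so there is no saddle point; optimal play is mixed.
X is strictly dominated by Z (it gives the attacker strictly more in every row), so the defender never plays it.
On the remaining 2×2 (Flank, Center vs Y, Z):
Let the attacker play Flank with probability p. Expected payoff against Y: (-4)p + (-1)(1−p) = −3p − 1; against Z: (-1)p + (-5)(1−p) = 4p − 5.
Setting these equal: −3p − 1 = 4p − 5 ⇒ −7p = -4 ⇒ p = 4/7, and the value is (-3)·(4/7) − 1 = -19/7.
For the defender: with q = P(Y), equating Flank's and Center's payoffs gives −3q − 1 = 4q − 5 ⇒ q = 4/7.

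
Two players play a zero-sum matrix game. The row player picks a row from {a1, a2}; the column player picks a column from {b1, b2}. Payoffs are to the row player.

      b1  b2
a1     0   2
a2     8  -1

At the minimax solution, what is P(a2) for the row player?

2/11

Row minima: a1 → 0, a2 → -1; maximin = 0.
Column maxima: b1 → 8, b2 → 2; minimax = 2.
0 ≠ 2, so there is no saddle point; optimal play is mixed.
Let the row player play a1 with probability p. Expected payoff against b1: 0p + 8(1−p) = −8p + 8; against b2: 2p + (-1)(1−p) = 3p − 1.
Setting these equal: −8p + 8 = 3p − 1 ⇒ −11p = -9 ⇒ p = 9/11, and the value is (-8)·(9/11) + 8 = 16/11.
For the column player: with q = P(b1), equating a1's and a2's payoffs gives −2q + 2 = 9q − 1 ⇒ q = 3/11.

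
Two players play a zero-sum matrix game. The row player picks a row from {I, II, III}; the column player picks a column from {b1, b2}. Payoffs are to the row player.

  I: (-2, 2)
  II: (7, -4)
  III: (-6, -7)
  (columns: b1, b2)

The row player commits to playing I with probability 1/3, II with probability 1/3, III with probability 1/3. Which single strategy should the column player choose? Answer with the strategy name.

If the column player plays b1, the row player's expected payoff is (1/3)·(-2) + (1/3)·7 + (1/3)·(-6) = -1/3.
If the column player plays b2, the row player's expected payoff is (1/3)·2 + (1/3)·(-4) + (1/3)·(-7) = -3.
The column player minimizes the row player's payoff; the smallest is -3, so the best response is b2.

b2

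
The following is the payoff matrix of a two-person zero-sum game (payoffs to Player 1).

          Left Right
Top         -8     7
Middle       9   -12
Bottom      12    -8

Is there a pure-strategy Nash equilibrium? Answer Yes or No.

No

Row minima: Top → -8, Middle → -12, Bottom → -8; maximin = -8.
Column maxima: Left → 12, Right → 7; minimax = 7.
-8 ≠ 7, so no pure-strategy equilibrium exists.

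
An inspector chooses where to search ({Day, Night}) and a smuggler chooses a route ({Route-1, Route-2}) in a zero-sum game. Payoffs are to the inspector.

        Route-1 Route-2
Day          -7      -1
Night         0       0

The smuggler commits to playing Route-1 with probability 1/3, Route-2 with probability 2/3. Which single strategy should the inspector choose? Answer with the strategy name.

Night

Expected payoff of Day: (1/3)·(-7) + (2/3)·(-1) = -3.
Expected payoff of Night: (1/3)·0 + (2/3)·0 = 0.
The largest is 0, so the inspector's best response is Night.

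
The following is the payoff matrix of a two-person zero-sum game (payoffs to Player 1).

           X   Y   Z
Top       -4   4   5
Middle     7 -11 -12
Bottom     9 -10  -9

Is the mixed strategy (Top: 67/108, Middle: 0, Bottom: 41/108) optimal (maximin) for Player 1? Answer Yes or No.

Against X this mix gives (67/108)·(-4) + (41/108)·9 = 101/108.
Against Y this mix gives (67/108)·4 + (41/108)·(-10) = -71/54.
Against Z this mix gives (67/108)·5 + (41/108)·(-9) = -17/54.
Player 2 will play Y, holding Player 1 to -71/54. Shifting weight toward the row that does better against Y would raise this floor (the equalizing mix achieves -4/27 against both Y and X), so the proposed strategy is not optimal.

No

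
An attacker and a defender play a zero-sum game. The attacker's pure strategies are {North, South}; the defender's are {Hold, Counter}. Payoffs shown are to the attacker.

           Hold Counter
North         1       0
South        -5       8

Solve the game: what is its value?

Row minima: North → 0, South → -5; maximin = 0.
Column maxima: Hold → 1, Counter → 8; minimax = 1.
0 ≠ 1, so there is no saddle point; optimal play is mixed.
Let the attacker play North with probability p. Expected payoff against Hold: 1p + (-5)(1−p) = 6p − 5; against Counter: 0p + 8(1−p) = −8p + 8.
Setting these equal: 6p − 5 = −8p + 8 ⇒ 14p = 13 ⇒ p = 13/14, and the value is (6)·(13/14) − 5 = 4/7.
For the defender: with q = P(Hold), equating North's and South's payoffs gives q = −13q + 8 ⇒ q = 4/7.

4/7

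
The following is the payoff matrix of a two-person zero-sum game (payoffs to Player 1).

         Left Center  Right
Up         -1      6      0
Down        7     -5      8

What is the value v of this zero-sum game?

37/19

Row minima: Up → -1, Down → -5; maximin = -1.
Column maxima: Left → 7, Center → 6, Right → 8; minimax = 6.
-1 ≠ 6, so there is no saddle point; optimal play is mixed.
Right is strictly dominated by Left (it gives Player 1 strictly more in every row), so Player 2 never plays it.
On the remaining 2×2 (Up, Down vs Left, Center):
Let Player 1 play Up with probability p. Expected payoff against Left: (-1)p + 7(1−p) = −8p + 7; against Center: 6p + (-5)(1−p) = 11p − 5.
Setting these equal: −8p + 7 = 11p − 5 ⇒ −19p = -12 ⇒ p = 12/19, and the value is (-8)·(12/19) + 7 = 37/19.
For Player 2: with q = P(Left), equating Up's and Down's payoffs gives −7q + 6 = 12q − 5 ⇒ q = 11/19.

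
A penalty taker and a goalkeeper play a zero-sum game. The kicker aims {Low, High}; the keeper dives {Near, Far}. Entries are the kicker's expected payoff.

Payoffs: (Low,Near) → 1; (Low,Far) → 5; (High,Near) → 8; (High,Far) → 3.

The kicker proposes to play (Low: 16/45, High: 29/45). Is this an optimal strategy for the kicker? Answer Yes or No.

No

Against Near this mix gives (16/45)·1 + (29/45)·8 = 248/45.
Against Far this mix gives (16/45)·5 + (29/45)·3 = 167/45.
The keeper will play Far, holding the kicker to 167/45. Shifting weight toward the row that does better against Far would raise this floor (the equalizing mix achieves 37/9 against both Far and Near), so the proposed strategy is not optimal.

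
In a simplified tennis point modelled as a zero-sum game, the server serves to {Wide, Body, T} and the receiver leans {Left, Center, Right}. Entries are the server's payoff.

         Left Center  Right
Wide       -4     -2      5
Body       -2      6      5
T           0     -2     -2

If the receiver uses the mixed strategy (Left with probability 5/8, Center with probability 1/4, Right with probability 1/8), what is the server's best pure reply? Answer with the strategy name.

Expected payoff of Wide: (5/8)·(-4) + (1/4)·(-2) + (1/8)·5 = -19/8.
Expected payoff of Body: (5/8)·(-2) + (1/4)·6 + (1/8)·5 = 7/8.
Expected payoff of T: (5/8)·0 + (1/4)·(-2) + (1/8)·(-2) = -3/4.
The largest is 7/8, so the server's best response is Body.

Body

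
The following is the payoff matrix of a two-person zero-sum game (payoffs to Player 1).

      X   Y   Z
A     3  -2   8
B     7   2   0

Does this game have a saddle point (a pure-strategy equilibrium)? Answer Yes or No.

Row minima: A → -2, B → 0; maximin = 0.
Column maxima: X → 7, Y → 2, Z → 8; minimax = 2.
0 ≠ 2, so no pure-strategy equilibrium exists.

No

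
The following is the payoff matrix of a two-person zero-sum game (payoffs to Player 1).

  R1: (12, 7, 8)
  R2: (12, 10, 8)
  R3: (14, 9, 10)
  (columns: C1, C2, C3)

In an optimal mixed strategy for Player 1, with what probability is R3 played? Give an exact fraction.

Row minima: R1 → 7, R2 → 8, R3 → 9; maximin = 9.
Column maxima: C1 → 14, C2 → 10, C3 → 10; minimax = 10.
9 ≠ 10, so there is no saddle point; optimal play is mixed.
R1 is strictly dominated by R3, so Player 1 never plays it.
C1 is strictly dominated by C2 (it gives Player 1 strictly more in every row), so Player 2 never plays it.
On the remaining 2×2 (R2, R3 vs C2, C3):
Let Player 1 play R2 with probability p. Expected payoff against C2: 10p + 9(1−p) = p + 9; against C3: 8p + 10(1−p) = −2p + 10.
Setting these equal: p + 9 = −2p + 10 ⇒ 3p = 1 ⇒ p = 1/3, and the value is (1)·(1/3) + 9 = 28/3.
For Player 2: with q = P(C2), equating R2's and R3's payoffs gives 2q + 8 = −q + 10 ⇒ q = 2/3.

2/3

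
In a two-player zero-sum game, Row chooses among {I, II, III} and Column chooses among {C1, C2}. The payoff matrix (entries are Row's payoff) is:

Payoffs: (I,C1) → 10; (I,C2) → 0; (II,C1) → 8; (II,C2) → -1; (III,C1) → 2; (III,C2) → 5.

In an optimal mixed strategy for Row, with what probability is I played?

Row minima: I → 0, II → -1, III → 2; maximin = 2.
Column maxima: C1 → 10, C2 → 5; minimax = 5.
2 ≠ 5, so there is no saddle point; optimal play is mixed.
II is strictly dominated by I, so Row never plays it.
On the remaining 2×2 (I, III vs C1, C2):
Let Row play I with probability p. Expected payoff against C1: 10p + 2(1−p) = 8p + 2; against C2: 0p + 5(1−p) = −5p + 5.
Setting these equal: 8p + 2 = −5p + 5 ⇒ 13p = 3 ⇒ p = 3/13, and the value is (8)·(3/13) + 2 = 50/13.
For Column: with q = P(C1), equating I's and III's payoffs gives 10q = −3q + 5 ⇒ q = 5/13.

3/13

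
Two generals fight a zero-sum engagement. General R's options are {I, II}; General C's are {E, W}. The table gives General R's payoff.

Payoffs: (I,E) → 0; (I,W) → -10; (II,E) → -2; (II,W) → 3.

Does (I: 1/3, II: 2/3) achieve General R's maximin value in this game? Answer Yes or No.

Against E this mix gives (1/3)·0 + (2/3)·(-2) = -4/3.
Against W this mix gives (1/3)·(-10) + (2/3)·3 = -4/3.
All of General C's active replies (E, W) yield -4/3, and no column does worse for General R. The mix makes General C indifferent and guarantees -4/3, so it is optimal.

Yes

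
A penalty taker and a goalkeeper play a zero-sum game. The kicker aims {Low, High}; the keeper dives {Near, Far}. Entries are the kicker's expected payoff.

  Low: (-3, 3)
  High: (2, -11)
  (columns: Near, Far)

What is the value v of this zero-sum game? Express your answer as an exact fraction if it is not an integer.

-27/19

Row minima: Low → -3, High → -11; maximin = -3.
Column maxima: Near → 2, Far → 3; minimax = 2.
-3 ≠ 2, so there is no saddle point; optimal play is mixed.
Let the kicker play Low with probability p. Expected payoff against Near: (-3)p + 2(1−p) = −5p + 2; against Far: 3p + (-11)(1−p) = 14p − 11.
Setting these equal: −5p + 2 = 14p − 11 ⇒ −19p = -13 ⇒ p = 13/19, and the value is (-5)·(13/19) + 2 = -27/19.
For the keeper: with q = P(Near), equating Low's and High's payoffs gives −6q + 3 = 13q − 11 ⇒ q = 14/19.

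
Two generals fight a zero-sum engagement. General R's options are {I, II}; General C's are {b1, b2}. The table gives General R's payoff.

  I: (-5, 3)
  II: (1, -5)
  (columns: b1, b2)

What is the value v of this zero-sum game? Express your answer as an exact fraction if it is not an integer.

-11/7

Row minima: I → -5, II → -5; maximin = -5.
Column maxima: b1 → 1, b2 → 3; minimax = 1.
-5 ≠ 1, so there is no saddle point; optimal play is mixed.
Let General R play I with probability p. Expected payoff against b1: (-5)p + 1(1−p) = −6p + 1; against b2: 3p + (-5)(1−p) = 8p − 5.
Setting these equal: −6p + 1 = 8p − 5 ⇒ −14p = -6 ⇒ p = 3/7, and the value is (-6)·(3/7) + 1 = -11/7.
For General C: with q = P(b1), equating I's and II's payoffs gives −8q + 3 = 6q − 5 ⇒ q = 4/7.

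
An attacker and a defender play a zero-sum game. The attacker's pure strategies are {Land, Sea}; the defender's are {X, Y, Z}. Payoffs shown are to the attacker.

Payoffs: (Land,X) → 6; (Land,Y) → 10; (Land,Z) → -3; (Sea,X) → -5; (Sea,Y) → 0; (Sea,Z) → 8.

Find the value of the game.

Row minima: Land → -3, Sea → -5; maximin = -3.
Column maxima: X → 6, Y → 10, Z → 8; minimax = 6.
-3 ≠ 6, so there is no saddle point; optimal play is mixed.
Y is strictly dominated by X (it gives the attacker strictly more in every row), so the defender never plays it.
On the remaining 2×2 (Land, Sea vs X, Z):
Let the attacker play Land with probability p. Expected payoff against X: 6p + (-5)(1−p) = 11p − 5; against Z: (-3)p + 8(1−p) = −11p + 8.
Setting these equal: 11p − 5 = −11p + 8 ⇒ 22p = 13 ⇒ p = 13/22, and the value is (11)·(13/22) − 5 = 3/2.
For the defender: with q = P(X), equating Land's and Sea's payoffs gives 9q − 3 = −13q + 8 ⇒ q = 1/2.

3/2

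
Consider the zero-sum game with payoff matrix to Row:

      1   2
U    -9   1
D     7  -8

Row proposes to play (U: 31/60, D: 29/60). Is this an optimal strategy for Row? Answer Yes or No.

Against 1 this mix gives (31/60)·(-9) + (29/60)·7 = -19/15.
Against 2 this mix gives (31/60)·1 + (29/60)·(-8) = -67/20.
Column will play 2, holding Row to -67/20. Shifting weight toward the row that does better against 2 would raise this floor (the equalizing mix achieves -13/5 against both 2 and 1), so the proposed strategy is not optimal.

No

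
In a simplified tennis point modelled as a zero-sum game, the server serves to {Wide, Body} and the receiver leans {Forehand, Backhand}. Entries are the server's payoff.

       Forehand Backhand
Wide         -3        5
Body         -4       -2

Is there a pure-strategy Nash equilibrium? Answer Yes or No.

Yes

Row minima: Wide → -3, Body → -4; maximin = -3.
Column maxima: Forehand → -3, Backhand → 5; minimax = -3.
maximin = minimax = -3, so a saddle point exists.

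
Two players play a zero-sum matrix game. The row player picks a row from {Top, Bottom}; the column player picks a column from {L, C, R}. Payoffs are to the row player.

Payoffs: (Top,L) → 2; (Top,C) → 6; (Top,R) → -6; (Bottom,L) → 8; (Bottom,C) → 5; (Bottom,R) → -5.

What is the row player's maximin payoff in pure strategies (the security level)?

-5

Row minima: Top → -6, Bottom → -5.
The best of these is -5.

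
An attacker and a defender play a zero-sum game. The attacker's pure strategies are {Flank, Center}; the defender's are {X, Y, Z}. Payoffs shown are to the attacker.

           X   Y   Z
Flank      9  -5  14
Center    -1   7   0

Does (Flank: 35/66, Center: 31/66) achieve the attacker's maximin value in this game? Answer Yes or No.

Against X this mix gives (35/66)·9 + (31/66)·(-1) = 142/33.
Against Y this mix gives (35/66)·(-5) + (31/66)·7 = 7/11.
Against Z this mix gives (35/66)·14 + (31/66)·0 = 245/33.
The defender will play Y, holding the attacker to 7/11. Shifting weight toward the row that does better against Y would raise this floor (the equalizing mix achieves 29/11 against both Y and X), so the proposed strategy is not optimal.

No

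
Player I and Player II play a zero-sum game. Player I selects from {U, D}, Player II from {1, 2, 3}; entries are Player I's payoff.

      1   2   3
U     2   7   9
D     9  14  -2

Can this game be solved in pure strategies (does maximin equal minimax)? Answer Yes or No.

Row minima: U → 2, D → -2; maximin = 2.
Column maxima: 1 → 9, 2 → 14, 3 → 9; minimax = 9.
2 ≠ 9, so no pure-strategy equilibrium exists.

No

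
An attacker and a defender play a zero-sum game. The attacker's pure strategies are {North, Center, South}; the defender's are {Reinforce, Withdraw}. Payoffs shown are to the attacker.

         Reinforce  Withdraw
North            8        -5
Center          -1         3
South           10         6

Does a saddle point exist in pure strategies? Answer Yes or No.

Row minima: North → -5, Center → -1, South → 6; maximin = 6.
Column maxima: Reinforce → 10, Withdraw → 6; minimax = 6.
maximin = minimax = 6, so a saddle point exists.

Yes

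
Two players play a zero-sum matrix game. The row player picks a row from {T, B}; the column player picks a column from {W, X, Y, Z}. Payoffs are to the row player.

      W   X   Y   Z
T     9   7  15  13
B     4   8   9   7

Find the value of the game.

22/3

Row minima: T → 7, B → 4; maximin = 7.
Column maxima: W → 9, X → 8, Y → 15, Z → 13; minimax = 8.
7 ≠ 8, so there is no saddle point; optimal play is mixed.
Y is strictly dominated by W (it gives the row player strictly more in every row), so the column player never plays it.
Z is strictly dominated by W (it gives the row player strictly more in every row), so the column player never plays it.
On the remaining 2×2 (T, B vs W, X):
Let the row player play T with probability p. Expected payoff against W: 9p + 4(1−p) = 5p + 4; against X: 7p + 8(1−p) = −p + 8.
Setting these equal: 5p + 4 = −p + 8 ⇒ 6p = 4 ⇒ p = 2/3, and the value is (5)·(2/3) + 4 = 22/3.
For the column player: with q = P(W), equating T's and B's payoffs gives 2q + 7 = −4q + 8 ⇒ q = 1/6.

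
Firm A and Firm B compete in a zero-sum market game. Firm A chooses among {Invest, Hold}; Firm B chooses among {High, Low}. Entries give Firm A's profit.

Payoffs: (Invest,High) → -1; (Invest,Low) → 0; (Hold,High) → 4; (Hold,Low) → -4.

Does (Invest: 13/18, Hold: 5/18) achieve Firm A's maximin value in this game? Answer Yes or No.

No

Against High this mix gives (13/18)·(-1) + (5/18)·4 = 7/18.
Against Low this mix gives (13/18)·0 + (5/18)·(-4) = -10/9.
Firm B will play Low, holding Firm A to -10/9. Shifting weight toward the row that does better against Low would raise this floor (the equalizing mix achieves -4/9 against both Low and High), so the proposed strategy is not optimal.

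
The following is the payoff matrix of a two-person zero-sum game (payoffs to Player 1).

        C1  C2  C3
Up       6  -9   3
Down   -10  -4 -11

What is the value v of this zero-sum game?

Row minima: Up → -9, Down → -11; maximin = -9.
Column maxima: C1 → 6, C2 → -4, C3 → 3; minimax = -4.
-9 ≠ -4, so there is no saddle point; optimal play is mixed.
C1 is strictly dominated by C3 (it gives Player 1 strictly more in every row), so Player 2 never plays it.
On the remaining 2×2 (Up, Down vs C2, C3):
Let Player 1 play Up with probability p. Expected payoff against C2: (-9)p + (-4)(1−p) = −5p − 4; against C3: 3p + (-11)(1−p) = 14p − 11.
Setting these equal: −5p − 4 = 14p − 11 ⇒ −19p = -7 ⇒ p = 7/19, and the value is (-5)·(7/19) − 4 = -111/19.
For Player 2: with q = P(C2), equating Up's and Down's payoffs gives −12q + 3 = 7q − 11 ⇒ q = 14/19.

-111/19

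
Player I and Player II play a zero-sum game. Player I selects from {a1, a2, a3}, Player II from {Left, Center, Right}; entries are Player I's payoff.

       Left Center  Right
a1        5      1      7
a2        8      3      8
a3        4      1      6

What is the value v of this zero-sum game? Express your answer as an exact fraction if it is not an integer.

Row minima: a1 → 1, a2 → 3, a3 → 1; maximin = 3.
Column maxima: Left → 8, Center → 3, Right → 8; minimax = 3.
Since maximin = minimax = 3, there is a saddle point and the value is 3.

3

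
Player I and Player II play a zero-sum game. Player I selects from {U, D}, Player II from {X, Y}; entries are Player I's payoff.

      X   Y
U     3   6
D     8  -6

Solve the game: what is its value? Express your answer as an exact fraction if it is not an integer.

Row minima: U → 3, D → -6; maximin = 3.
Column maxima: X → 8, Y → 6; minimax = 6.
3 ≠ 6, so there is no saddle point; optimal play is mixed.
Let Player I play U with probability p. Expected payoff against X: 3p + 8(1−p) = −5p + 8; against Y: 6p + (-6)(1−p) = 12p − 6.
Setting these equal: −5p + 8 = 12p − 6 ⇒ −17p = -14 ⇒ p = 14/17, and the value is (-5)·(14/17) + 8 = 66/17.
For Player II: with q = P(X), equating U's and D's payoffs gives −3q + 6 = 14q − 6 ⇒ q = 12/17.

66/17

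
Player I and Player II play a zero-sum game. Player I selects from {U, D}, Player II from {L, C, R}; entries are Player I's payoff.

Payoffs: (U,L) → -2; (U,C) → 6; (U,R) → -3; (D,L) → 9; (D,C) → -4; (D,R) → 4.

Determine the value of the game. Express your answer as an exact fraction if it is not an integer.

12/17

Row minima: U → -3, D → -4; maximin = -3.
Column maxima: L → 9, C → 6, R → 4; minimax = 4.
-3 ≠ 4, so there is no saddle point; optimal play is mixed.
L is strictly dominated by R (it gives Player I strictly more in every row), so Player II never plays it.
On the remaining 2×2 (U, D vs C, R):
Let Player I play U with probability p. Expected payoff against C: 6p + (-4)(1−p) = 10p − 4; against R: (-3)p + 4(1−p) = −7p + 4.
Setting these equal: 10p − 4 = −7p + 4 ⇒ 17p = 8 ⇒ p = 8/17, and the value is (10)·(8/17) − 4 = 12/17.
For Player II: with q = P(C), equating U's and D's payoffs gives 9q − 3 = −8q + 4 ⇒ q = 7/17.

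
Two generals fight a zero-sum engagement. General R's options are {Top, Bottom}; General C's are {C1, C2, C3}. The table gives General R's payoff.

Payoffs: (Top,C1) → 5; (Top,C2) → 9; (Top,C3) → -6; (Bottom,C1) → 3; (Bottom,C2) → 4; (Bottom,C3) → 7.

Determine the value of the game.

Row minima: Top → -6, Bottom → 3; maximin = 3.
Column maxima: C1 → 5, C2 → 9, C3 → 7; minimax = 5.
3 ≠ 5, so there is no saddle point; optimal play is mixed.
C2 is strictly dominated by C1 (it gives General R strictly more in every row), so General C never plays it.
On the remaining 2×2 (Top, Bottom vs C1, C3):
Let General R play Top with probability p. Expected payoff against C1: 5p + 3(1−p) = 2p + 3; against C3: (-6)p + 7(1−p) = −13p + 7.
Setting these equal: 2p + 3 = −13p + 7 ⇒ 15p = 4 ⇒ p = 4/15, and the value is (2)·(4/15) + 3 = 53/15.
For General C: with q = P(C1), equating Top's and Bottom's payoffs gives 11q − 6 = −4q + 7 ⇒ q = 13/15.

53/15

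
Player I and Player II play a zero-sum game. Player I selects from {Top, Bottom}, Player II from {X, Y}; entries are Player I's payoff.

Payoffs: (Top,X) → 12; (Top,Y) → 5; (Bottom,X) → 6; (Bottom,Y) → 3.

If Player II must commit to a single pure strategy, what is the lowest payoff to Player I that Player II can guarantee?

Column maxima: X → 12, Y → 5.
The smallest of these is 5.

5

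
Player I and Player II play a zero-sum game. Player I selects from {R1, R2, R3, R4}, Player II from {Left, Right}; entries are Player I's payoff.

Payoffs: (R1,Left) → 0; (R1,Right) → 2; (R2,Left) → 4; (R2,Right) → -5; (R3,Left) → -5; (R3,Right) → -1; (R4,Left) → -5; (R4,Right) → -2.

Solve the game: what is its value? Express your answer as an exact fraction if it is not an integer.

Row minima: R1 → 0, R2 → -5, R3 → -5, R4 → -5; maximin = 0.
Column maxima: Left → 4, Right → 2; minimax = 2.
0 ≠ 2, so there is no saddle point; optimal play is mixed.
R3 is strictly dominated by R1, so Player I never plays it.
R4 is strictly dominated by R1, so Player I never plays it.
On the remaining 2×2 (R1, R2 vs Left, Right):
Let Player I play R1 with probability p. Expected payoff against Left: 0p + 4(1−p) = −4p + 4; against Right: 2p + (-5)(1−p) = 7p − 5.
Setting these equal: −4p + 4 = 7p − 5 ⇒ −11p = -9 ⇒ p = 9/11, and the value is (-4)·(9/11) + 4 = 8/11.
For Player II: with q = P(Left), equating R1's and R2's payoffs gives −2q + 2 = 9q − 5 ⇒ q = 7/11.

8/11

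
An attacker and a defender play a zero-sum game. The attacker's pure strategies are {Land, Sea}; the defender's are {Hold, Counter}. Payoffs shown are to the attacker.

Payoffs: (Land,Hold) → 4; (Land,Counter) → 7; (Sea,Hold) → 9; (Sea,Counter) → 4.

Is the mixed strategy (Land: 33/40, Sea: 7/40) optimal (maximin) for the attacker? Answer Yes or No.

No

Against Hold this mix gives (33/40)·4 + (7/40)·9 = 39/8.
Against Counter this mix gives (33/40)·7 + (7/40)·4 = 259/40.
The defender will play Hold, holding the attacker to 39/8. Shifting weight toward the row that does better against Hold would raise this floor (the equalizing mix achieves 47/8 against both Hold and Counter), so the proposed strategy is not optimal.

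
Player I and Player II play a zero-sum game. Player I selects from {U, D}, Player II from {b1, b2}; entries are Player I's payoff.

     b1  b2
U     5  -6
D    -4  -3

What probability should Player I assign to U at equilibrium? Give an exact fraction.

1/12

Row minima: U → -6, D → -4; maximin = -4.
Column maxima: b1 → 5, b2 → -3; minimax = -3.
-4 ≠ -3, so there is no saddle point; optimal play is mixed.
Let Player I play U with probability p. Expected payoff against b1: 5p + (-4)(1−p) = 9p − 4; against b2: (-6)p + (-3)(1−p) = −3p − 3.
Setting these equal: 9p − 4 = −3p − 3 ⇒ 12p = 1 ⇒ p = 1/12, and the value is (9)·(1/12) − 4 = -13/4.
For Player II: with q = P(b1), equating U's and D's payoffs gives 11q − 6 = −q − 3 ⇒ q = 1/4.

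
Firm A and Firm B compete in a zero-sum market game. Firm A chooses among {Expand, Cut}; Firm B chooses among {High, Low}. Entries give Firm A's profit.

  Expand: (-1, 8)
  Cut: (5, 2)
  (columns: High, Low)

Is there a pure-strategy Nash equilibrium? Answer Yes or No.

No

Row minima: Expand → -1, Cut → 2; maximin = 2.
Column maxima: High → 5, Low → 8; minimax = 5.
2 ≠ 5, so no pure-strategy equilibrium exists.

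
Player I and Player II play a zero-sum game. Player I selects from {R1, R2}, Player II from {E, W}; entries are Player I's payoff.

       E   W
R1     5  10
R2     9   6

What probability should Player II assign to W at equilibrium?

Row minima: R1 → 5, R2 → 6; maximin = 6.
Column maxima: E → 9, W → 10; minimax = 9.
6 ≠ 9, so there is no saddle point; optimal play is mixed.
Let Player I play R1 with probability p. Expected payoff against E: 5p + 9(1−p) = −4p + 9; against W: 10p + 6(1−p) = 4p + 6.
Setting these equal: −4p + 9 = 4p + 6 ⇒ −8p = -3 ⇒ p = 3/8, and the value is (-4)·(3/8) + 9 = 15/2.
For Player II: with q = P(E), equating R1's and R2's payoffs gives −5q + 10 = 3q + 6 ⇒ q = 1/2.

1/2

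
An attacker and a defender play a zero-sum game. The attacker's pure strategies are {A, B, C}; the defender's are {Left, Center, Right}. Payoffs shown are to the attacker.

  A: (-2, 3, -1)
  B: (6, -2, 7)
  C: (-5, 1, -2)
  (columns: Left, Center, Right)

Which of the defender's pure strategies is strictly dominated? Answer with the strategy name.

Right

Left holds the attacker's payoff strictly below Right in every row: -2 < -1, 6 < 7, -5 < -2.
So Right is strictly dominated for the defender.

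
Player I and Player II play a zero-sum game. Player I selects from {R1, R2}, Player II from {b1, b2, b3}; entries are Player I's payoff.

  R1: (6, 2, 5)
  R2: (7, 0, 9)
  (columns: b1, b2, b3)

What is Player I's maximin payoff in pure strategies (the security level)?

Row minima: R1 → 2, R2 → 0.
The best of these is 2.

2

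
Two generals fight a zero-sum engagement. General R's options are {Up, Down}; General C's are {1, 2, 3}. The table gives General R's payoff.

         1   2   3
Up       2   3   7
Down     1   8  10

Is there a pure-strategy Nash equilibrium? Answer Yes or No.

Yes

Row minima: Up → 2, Down → 1; maximin = 2.
Column maxima: 1 → 2, 2 → 8, 3 → 10; minimax = 2.
maximin = minimax = 2, so a saddle point exists.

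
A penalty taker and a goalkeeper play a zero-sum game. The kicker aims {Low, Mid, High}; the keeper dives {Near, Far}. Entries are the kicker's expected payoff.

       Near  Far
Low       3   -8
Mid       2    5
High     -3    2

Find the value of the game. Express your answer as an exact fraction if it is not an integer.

Row minima: Low → -8, Mid → 2, High → -3; maximin = 2.
Column maxima: Near → 3, Far → 5; minimax = 3.
2 ≠ 3, so there is no saddle point; optimal play is mixed.
High is strictly dominated by Mid, so the kicker never plays it.
On the remaining 2×2 (Low, Mid vs Near, Far):
Let the kicker play Low with probability p. Expected payoff against Near: 3p + 2(1−p) = p + 2; against Far: (-8)p + 5(1−p) = −13p + 5.
Setting these equal: p + 2 = −13p + 5 ⇒ 14p = 3 ⇒ p = 3/14, and the value is (1)·(3/14) + 2 = 31/14.
For the keeper: with q = P(Near), equating Low's and Mid's payoffs gives 11q − 8 = −3q + 5 ⇒ q = 13/14.

31/14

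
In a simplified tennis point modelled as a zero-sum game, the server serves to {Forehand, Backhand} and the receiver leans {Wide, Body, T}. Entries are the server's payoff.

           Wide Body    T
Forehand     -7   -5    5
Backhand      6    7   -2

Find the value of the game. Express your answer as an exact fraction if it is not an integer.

Row minima: Forehand → -7, Backhand → -2; maximin = -2.
Column maxima: Wide → 6, Body → 7, T → 5; minimax = 5.
-2 ≠ 5, so there is no saddle point; optimal play is mixed.
Body is strictly dominated by Wide (it gives the server strictly more in every row), so the receiver never plays it.
On the remaining 2×2 (Forehand, Backhand vs Wide, T):
Let the server play Forehand with probability p. Expected payoff against Wide: (-7)p + 6(1−p) = −13p + 6; against T: 5p + (-2)(1−p) = 7p − 2.
Setting these equal: −13p + 6 = 7p − 2 ⇒ −20p = -8 ⇒ p = 2/5, and the value is (-13)·(2/5) + 6 = 4/5.
For the receiver: with q = P(Wide), equating Forehand's and Backhand's payoffs gives −12q + 5 = 8q − 2 ⇒ q = 7/20.

4/5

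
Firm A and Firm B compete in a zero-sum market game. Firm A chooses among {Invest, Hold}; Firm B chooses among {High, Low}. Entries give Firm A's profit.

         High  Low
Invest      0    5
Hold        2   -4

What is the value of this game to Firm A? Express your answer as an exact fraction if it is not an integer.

Row minima: Invest → 0, Hold → -4; maximin = 0.
Column maxima: High → 2, Low → 5; minimax = 2.
0 ≠ 2, so there is no saddle point; optimal play is mixed.
Let Firm A play Invest with probability p. Expected payoff against High: 0p + 2(1−p) = −2p + 2; against Low: 5p + (-4)(1−p) = 9p − 4.
Setting these equal: −2p + 2 = 9p − 4 ⇒ −11p = -6 ⇒ p = 6/11, and the value is (-2)·(6/11) + 2 = 10/11.
For Firm B: with q = P(High), equating Invest's and Hold's payoffs gives −5q + 5 = 6q − 4 ⇒ q = 9/11.

10/11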